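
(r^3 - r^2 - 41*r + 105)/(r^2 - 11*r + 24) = (r^2 + 2*r - 35)/(r - 8)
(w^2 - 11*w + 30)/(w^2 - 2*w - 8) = (-w^2 + 11*w - 30)/(-w^2 + 2*w + 8)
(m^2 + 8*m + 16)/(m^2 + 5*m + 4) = (m + 4)/(m + 1)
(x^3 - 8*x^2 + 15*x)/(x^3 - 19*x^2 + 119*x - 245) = x*(x - 3)/(x^2 - 14*x + 49)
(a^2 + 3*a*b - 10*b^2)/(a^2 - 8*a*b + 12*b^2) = (a + 5*b)/(a - 6*b)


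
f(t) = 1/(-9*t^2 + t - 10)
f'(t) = (18*t - 1)/(-9*t^2 + t - 10)^2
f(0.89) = -0.06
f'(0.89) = 0.06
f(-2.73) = -0.01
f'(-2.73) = -0.01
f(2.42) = -0.02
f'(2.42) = 0.01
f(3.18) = -0.01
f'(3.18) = 0.01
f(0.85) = -0.06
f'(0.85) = 0.06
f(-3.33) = -0.01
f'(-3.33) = -0.00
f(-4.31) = -0.01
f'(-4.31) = -0.00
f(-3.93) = -0.01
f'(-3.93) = -0.00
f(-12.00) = 0.00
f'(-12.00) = 0.00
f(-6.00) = 0.00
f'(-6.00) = 0.00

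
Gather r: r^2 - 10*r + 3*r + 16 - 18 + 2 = r^2 - 7*r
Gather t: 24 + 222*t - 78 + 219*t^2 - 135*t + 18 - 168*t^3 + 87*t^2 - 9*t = -168*t^3 + 306*t^2 + 78*t - 36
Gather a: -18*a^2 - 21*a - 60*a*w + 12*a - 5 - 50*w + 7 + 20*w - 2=-18*a^2 + a*(-60*w - 9) - 30*w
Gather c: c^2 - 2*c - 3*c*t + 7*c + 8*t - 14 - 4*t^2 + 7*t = c^2 + c*(5 - 3*t) - 4*t^2 + 15*t - 14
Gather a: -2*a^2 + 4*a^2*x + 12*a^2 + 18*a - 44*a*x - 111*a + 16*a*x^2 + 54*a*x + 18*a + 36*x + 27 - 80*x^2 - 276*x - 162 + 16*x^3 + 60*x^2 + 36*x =a^2*(4*x + 10) + a*(16*x^2 + 10*x - 75) + 16*x^3 - 20*x^2 - 204*x - 135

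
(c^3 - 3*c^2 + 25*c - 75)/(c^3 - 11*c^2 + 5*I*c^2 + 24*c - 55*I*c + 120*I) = (c - 5*I)/(c - 8)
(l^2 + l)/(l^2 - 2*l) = (l + 1)/(l - 2)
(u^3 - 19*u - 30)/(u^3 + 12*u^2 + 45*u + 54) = (u^2 - 3*u - 10)/(u^2 + 9*u + 18)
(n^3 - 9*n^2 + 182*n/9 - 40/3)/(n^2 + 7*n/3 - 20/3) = (n^2 - 22*n/3 + 8)/(n + 4)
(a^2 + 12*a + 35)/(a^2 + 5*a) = (a + 7)/a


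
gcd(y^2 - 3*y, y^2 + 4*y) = y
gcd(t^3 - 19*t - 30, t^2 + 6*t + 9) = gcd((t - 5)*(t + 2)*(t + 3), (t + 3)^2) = t + 3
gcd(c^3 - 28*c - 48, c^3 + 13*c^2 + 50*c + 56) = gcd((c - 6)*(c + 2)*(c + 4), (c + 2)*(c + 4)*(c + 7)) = c^2 + 6*c + 8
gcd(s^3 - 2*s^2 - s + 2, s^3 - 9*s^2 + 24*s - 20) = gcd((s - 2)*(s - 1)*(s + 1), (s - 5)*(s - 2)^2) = s - 2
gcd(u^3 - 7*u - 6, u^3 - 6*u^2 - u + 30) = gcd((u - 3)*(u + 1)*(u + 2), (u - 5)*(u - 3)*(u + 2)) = u^2 - u - 6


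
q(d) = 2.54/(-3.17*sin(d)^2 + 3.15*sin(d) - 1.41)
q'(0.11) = -5.10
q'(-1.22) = -0.15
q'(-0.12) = -2.94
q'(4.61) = 0.04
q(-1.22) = -0.35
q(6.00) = -1.00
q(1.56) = -1.78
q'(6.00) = -1.86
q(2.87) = -3.20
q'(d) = 2.54*(6.34*sin(d)*cos(d) - 3.15*cos(d))/(-3.17*sin(d)^2 + 3.15*sin(d) - 1.41)^2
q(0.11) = -2.30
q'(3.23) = 3.20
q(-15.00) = -0.53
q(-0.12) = -1.39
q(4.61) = -0.33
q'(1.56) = 0.04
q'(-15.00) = 0.61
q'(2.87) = 5.64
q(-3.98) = -3.10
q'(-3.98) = -3.95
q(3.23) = -1.48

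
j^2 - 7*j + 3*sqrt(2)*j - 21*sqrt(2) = (j - 7)*(j + 3*sqrt(2))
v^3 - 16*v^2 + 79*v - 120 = (v - 8)*(v - 5)*(v - 3)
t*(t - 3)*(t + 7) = t^3 + 4*t^2 - 21*t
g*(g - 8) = g^2 - 8*g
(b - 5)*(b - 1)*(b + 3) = b^3 - 3*b^2 - 13*b + 15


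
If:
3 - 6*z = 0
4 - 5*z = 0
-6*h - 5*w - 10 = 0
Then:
No Solution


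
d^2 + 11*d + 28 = (d + 4)*(d + 7)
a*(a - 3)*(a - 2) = a^3 - 5*a^2 + 6*a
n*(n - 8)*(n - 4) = n^3 - 12*n^2 + 32*n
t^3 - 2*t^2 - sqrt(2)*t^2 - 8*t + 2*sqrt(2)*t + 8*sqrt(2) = (t - 4)*(t + 2)*(t - sqrt(2))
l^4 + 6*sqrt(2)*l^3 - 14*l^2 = l^2*(l - sqrt(2))*(l + 7*sqrt(2))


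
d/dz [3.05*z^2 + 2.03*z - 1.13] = 6.1*z + 2.03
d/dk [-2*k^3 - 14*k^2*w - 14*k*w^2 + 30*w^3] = -6*k^2 - 28*k*w - 14*w^2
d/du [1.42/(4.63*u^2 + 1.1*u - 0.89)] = (-13.1492*u - 1.562)/(4.63*u^2 + 1.1*u - 0.89)^2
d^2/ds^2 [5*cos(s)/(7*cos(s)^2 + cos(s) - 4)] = 5*(7*(1 - cos(s)^2)^2 - 49*cos(s)^5 - 70*cos(s)^3 + 10*cos(s)^2 + 152*cos(s) + 1)/(7*cos(s)^2 + cos(s) - 4)^3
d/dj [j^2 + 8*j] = 2*j + 8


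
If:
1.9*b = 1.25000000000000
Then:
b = 0.66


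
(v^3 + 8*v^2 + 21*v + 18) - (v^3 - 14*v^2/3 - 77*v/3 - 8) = 38*v^2/3 + 140*v/3 + 26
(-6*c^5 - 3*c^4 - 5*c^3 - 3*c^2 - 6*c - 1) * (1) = -6*c^5 - 3*c^4 - 5*c^3 - 3*c^2 - 6*c - 1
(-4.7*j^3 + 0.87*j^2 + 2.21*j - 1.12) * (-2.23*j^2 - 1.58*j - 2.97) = 10.481*j^5 + 5.4859*j^4 + 7.6561*j^3 - 3.5781*j^2 - 4.7941*j + 3.3264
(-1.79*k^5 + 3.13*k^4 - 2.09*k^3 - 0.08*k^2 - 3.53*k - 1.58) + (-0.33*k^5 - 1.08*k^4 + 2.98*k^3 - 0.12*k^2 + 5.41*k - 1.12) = -2.12*k^5 + 2.05*k^4 + 0.89*k^3 - 0.2*k^2 + 1.88*k - 2.7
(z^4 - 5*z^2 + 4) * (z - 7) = z^5 - 7*z^4 - 5*z^3 + 35*z^2 + 4*z - 28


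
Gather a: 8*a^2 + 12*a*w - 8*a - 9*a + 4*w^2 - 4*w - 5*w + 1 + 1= 8*a^2 + a*(12*w - 17) + 4*w^2 - 9*w + 2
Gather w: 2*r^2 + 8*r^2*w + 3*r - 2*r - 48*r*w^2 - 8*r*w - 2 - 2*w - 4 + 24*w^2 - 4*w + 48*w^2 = 2*r^2 + r + w^2*(72 - 48*r) + w*(8*r^2 - 8*r - 6) - 6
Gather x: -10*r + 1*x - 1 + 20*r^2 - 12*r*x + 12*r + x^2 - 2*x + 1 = 20*r^2 + 2*r + x^2 + x*(-12*r - 1)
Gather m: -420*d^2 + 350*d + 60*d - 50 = -420*d^2 + 410*d - 50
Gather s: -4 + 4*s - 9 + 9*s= 13*s - 13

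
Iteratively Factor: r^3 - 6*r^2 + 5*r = (r - 1)*(r^2 - 5*r) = (r - 5)*(r - 1)*(r)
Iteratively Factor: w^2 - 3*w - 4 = (w - 4)*(w + 1)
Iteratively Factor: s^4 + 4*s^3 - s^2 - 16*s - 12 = (s + 2)*(s^3 + 2*s^2 - 5*s - 6) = (s + 2)*(s + 3)*(s^2 - s - 2) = (s - 2)*(s + 2)*(s + 3)*(s + 1)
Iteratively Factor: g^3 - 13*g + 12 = (g - 3)*(g^2 + 3*g - 4) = (g - 3)*(g + 4)*(g - 1)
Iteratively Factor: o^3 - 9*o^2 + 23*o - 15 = (o - 3)*(o^2 - 6*o + 5) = (o - 5)*(o - 3)*(o - 1)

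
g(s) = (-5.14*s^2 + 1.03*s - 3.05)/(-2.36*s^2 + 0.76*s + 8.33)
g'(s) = (1.03 - 10.28*s)/(-2.36*s^2 + 0.76*s + 8.33) + (4.72*s - 0.76)*(-5.14*s^2 + 1.03*s - 3.05)/(-2.36*s^2 + 0.76*s + 8.33)^2 = (-1.4756*s^2 - 100.0284*s + 10.8979)/(5.5696*s^4 - 3.5872*s^3 - 38.74*s^2 + 12.6616*s + 69.3889)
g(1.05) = -1.17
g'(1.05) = -2.25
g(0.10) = -0.36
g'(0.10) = 0.01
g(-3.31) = 3.13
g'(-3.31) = 0.81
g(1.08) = -1.24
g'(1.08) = -2.41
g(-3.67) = 2.90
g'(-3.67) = 0.52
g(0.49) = -0.46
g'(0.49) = -0.58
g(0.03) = -0.36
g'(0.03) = 0.11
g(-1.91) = 13.73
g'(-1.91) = 65.59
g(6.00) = 2.52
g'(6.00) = -0.12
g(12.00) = 2.27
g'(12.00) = -0.01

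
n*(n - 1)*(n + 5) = n^3 + 4*n^2 - 5*n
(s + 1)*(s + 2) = s^2 + 3*s + 2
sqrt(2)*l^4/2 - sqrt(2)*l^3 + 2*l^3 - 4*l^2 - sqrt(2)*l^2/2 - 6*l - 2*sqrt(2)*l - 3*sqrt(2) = (l - 3)*(l + sqrt(2))^2*(sqrt(2)*l/2 + sqrt(2)/2)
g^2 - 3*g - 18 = (g - 6)*(g + 3)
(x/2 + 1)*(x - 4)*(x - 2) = x^3/2 - 2*x^2 - 2*x + 8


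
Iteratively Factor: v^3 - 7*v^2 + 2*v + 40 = (v + 2)*(v^2 - 9*v + 20) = (v - 5)*(v + 2)*(v - 4)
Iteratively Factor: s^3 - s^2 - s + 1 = (s + 1)*(s^2 - 2*s + 1) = (s - 1)*(s + 1)*(s - 1)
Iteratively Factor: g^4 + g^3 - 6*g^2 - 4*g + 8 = (g + 2)*(g^3 - g^2 - 4*g + 4) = (g - 1)*(g + 2)*(g^2 - 4) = (g - 1)*(g + 2)^2*(g - 2)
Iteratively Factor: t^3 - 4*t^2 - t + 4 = (t + 1)*(t^2 - 5*t + 4) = (t - 4)*(t + 1)*(t - 1)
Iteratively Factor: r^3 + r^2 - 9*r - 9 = (r + 1)*(r^2 - 9) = (r - 3)*(r + 1)*(r + 3)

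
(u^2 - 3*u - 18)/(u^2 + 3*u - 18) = (u^2 - 3*u - 18)/(u^2 + 3*u - 18)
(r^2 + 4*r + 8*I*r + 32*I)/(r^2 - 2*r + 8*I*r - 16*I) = (r + 4)/(r - 2)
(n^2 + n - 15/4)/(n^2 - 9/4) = (2*n + 5)/(2*n + 3)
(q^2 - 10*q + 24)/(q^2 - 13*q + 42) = (q - 4)/(q - 7)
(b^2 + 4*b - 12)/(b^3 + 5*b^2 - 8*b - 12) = 1/(b + 1)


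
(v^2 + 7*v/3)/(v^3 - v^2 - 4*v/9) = 3*(3*v + 7)/(9*v^2 - 9*v - 4)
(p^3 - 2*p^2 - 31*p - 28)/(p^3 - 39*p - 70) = (p^2 + 5*p + 4)/(p^2 + 7*p + 10)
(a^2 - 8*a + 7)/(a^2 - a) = (a - 7)/a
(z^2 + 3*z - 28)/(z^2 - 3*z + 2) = (z^2 + 3*z - 28)/(z^2 - 3*z + 2)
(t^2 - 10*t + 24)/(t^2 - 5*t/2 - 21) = 2*(t - 4)/(2*t + 7)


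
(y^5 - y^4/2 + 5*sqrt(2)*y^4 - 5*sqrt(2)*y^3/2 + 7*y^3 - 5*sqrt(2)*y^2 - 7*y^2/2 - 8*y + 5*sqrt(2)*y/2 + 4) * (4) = 4*y^5 - 2*y^4 + 20*sqrt(2)*y^4 - 10*sqrt(2)*y^3 + 28*y^3 - 20*sqrt(2)*y^2 - 14*y^2 - 32*y + 10*sqrt(2)*y + 16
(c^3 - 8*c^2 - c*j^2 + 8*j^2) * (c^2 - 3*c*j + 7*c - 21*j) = c^5 - 3*c^4*j - c^4 - c^3*j^2 + 3*c^3*j - 56*c^3 + 3*c^2*j^3 + c^2*j^2 + 168*c^2*j - 3*c*j^3 + 56*c*j^2 - 168*j^3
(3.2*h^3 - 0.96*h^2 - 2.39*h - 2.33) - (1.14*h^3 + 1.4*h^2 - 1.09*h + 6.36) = 2.06*h^3 - 2.36*h^2 - 1.3*h - 8.69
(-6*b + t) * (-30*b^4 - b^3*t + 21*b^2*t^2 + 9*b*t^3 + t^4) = 180*b^5 - 24*b^4*t - 127*b^3*t^2 - 33*b^2*t^3 + 3*b*t^4 + t^5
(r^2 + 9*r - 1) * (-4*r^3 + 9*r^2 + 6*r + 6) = -4*r^5 - 27*r^4 + 91*r^3 + 51*r^2 + 48*r - 6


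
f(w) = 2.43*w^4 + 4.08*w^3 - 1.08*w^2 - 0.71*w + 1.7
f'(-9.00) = -6075.71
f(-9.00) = 12889.52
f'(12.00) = 18532.09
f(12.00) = 57276.38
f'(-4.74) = -750.61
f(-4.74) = 772.94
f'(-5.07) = -941.88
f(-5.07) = 1051.42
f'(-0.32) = 0.92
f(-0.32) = 1.71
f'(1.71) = 79.99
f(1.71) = 38.51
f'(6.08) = 2623.25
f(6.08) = 4195.09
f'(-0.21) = 0.19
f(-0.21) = 1.77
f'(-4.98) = -886.87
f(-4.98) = 969.14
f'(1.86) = 100.16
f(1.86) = 51.98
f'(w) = 9.72*w^3 + 12.24*w^2 - 2.16*w - 0.71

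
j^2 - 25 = (j - 5)*(j + 5)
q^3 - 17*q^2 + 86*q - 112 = (q - 8)*(q - 7)*(q - 2)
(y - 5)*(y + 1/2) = y^2 - 9*y/2 - 5/2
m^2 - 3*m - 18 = (m - 6)*(m + 3)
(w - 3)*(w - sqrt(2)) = w^2 - 3*w - sqrt(2)*w + 3*sqrt(2)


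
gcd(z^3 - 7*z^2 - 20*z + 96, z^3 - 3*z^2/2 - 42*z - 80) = z^2 - 4*z - 32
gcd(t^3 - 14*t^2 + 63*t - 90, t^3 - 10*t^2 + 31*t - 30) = t^2 - 8*t + 15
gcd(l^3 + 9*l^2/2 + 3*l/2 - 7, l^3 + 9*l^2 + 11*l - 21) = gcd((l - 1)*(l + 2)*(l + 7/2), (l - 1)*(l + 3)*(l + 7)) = l - 1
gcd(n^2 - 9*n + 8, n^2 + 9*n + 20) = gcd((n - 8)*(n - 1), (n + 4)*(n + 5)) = 1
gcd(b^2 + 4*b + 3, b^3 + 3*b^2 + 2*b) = b + 1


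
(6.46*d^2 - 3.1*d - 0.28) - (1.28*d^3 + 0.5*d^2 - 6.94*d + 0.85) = -1.28*d^3 + 5.96*d^2 + 3.84*d - 1.13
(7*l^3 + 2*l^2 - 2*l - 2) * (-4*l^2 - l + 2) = -28*l^5 - 15*l^4 + 20*l^3 + 14*l^2 - 2*l - 4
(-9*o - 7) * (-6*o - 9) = 54*o^2 + 123*o + 63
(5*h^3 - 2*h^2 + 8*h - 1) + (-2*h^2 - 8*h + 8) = 5*h^3 - 4*h^2 + 7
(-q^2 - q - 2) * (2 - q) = q^3 - q^2 - 4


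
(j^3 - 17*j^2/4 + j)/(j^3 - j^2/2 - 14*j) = (4*j - 1)/(2*(2*j + 7))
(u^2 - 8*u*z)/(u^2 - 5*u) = (u - 8*z)/(u - 5)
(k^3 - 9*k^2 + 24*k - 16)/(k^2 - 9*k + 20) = (k^2 - 5*k + 4)/(k - 5)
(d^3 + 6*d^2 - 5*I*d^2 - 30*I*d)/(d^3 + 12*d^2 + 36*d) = (d - 5*I)/(d + 6)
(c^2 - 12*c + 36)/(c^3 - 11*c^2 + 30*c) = (c - 6)/(c*(c - 5))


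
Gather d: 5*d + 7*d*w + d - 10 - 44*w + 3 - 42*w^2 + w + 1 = d*(7*w + 6) - 42*w^2 - 43*w - 6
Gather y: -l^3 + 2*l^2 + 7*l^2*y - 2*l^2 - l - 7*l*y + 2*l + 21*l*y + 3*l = -l^3 + 4*l + y*(7*l^2 + 14*l)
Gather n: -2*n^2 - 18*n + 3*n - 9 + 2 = -2*n^2 - 15*n - 7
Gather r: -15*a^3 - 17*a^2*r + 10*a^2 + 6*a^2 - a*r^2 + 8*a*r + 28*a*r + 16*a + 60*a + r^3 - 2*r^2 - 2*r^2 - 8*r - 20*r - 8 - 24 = -15*a^3 + 16*a^2 + 76*a + r^3 + r^2*(-a - 4) + r*(-17*a^2 + 36*a - 28) - 32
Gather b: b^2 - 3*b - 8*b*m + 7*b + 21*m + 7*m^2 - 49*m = b^2 + b*(4 - 8*m) + 7*m^2 - 28*m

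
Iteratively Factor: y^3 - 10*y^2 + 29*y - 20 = (y - 4)*(y^2 - 6*y + 5) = (y - 5)*(y - 4)*(y - 1)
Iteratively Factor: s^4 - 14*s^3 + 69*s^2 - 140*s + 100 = (s - 5)*(s^3 - 9*s^2 + 24*s - 20) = (s - 5)^2*(s^2 - 4*s + 4) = (s - 5)^2*(s - 2)*(s - 2)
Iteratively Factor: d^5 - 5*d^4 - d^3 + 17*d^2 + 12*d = (d + 1)*(d^4 - 6*d^3 + 5*d^2 + 12*d) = (d - 3)*(d + 1)*(d^3 - 3*d^2 - 4*d) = (d - 3)*(d + 1)^2*(d^2 - 4*d) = (d - 4)*(d - 3)*(d + 1)^2*(d)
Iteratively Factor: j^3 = (j)*(j^2) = j^2*(j)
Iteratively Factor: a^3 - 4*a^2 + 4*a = (a - 2)*(a^2 - 2*a) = a*(a - 2)*(a - 2)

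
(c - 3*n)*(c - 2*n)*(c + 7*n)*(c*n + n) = c^4*n + 2*c^3*n^2 + c^3*n - 29*c^2*n^3 + 2*c^2*n^2 + 42*c*n^4 - 29*c*n^3 + 42*n^4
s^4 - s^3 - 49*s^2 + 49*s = s*(s - 7)*(s - 1)*(s + 7)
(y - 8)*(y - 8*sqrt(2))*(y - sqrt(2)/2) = y^3 - 17*sqrt(2)*y^2/2 - 8*y^2 + 8*y + 68*sqrt(2)*y - 64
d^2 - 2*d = d*(d - 2)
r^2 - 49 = (r - 7)*(r + 7)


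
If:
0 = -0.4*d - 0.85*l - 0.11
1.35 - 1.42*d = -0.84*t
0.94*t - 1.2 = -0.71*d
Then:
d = 1.18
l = -0.68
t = 0.39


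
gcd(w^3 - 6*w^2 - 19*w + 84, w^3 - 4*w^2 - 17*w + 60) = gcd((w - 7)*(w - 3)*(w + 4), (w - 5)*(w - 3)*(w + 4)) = w^2 + w - 12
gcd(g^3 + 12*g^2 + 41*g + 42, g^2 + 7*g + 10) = g + 2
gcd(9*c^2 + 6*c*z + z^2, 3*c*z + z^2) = 3*c + z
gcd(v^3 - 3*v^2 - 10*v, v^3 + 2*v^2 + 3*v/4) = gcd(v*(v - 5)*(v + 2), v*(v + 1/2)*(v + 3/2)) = v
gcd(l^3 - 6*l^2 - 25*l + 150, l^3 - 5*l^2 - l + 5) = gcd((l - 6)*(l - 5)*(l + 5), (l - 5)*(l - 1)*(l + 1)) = l - 5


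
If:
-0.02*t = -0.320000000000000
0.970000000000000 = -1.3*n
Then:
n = -0.75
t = 16.00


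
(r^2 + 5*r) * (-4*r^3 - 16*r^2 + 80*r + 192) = -4*r^5 - 36*r^4 + 592*r^2 + 960*r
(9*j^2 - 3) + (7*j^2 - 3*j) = 16*j^2 - 3*j - 3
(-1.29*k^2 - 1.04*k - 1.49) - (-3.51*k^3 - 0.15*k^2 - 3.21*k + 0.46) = 3.51*k^3 - 1.14*k^2 + 2.17*k - 1.95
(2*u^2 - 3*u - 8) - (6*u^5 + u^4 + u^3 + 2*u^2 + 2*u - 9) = -6*u^5 - u^4 - u^3 - 5*u + 1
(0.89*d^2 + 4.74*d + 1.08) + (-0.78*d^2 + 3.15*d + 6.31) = 0.11*d^2 + 7.89*d + 7.39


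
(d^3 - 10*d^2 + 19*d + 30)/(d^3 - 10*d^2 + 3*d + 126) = (d^2 - 4*d - 5)/(d^2 - 4*d - 21)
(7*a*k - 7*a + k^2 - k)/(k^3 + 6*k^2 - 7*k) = (7*a + k)/(k*(k + 7))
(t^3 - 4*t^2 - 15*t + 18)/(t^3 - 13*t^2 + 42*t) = (t^2 + 2*t - 3)/(t*(t - 7))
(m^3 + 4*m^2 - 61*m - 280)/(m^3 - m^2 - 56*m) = (m + 5)/m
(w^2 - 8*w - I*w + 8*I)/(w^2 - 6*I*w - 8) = (-w^2 + 8*w + I*w - 8*I)/(-w^2 + 6*I*w + 8)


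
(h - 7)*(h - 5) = h^2 - 12*h + 35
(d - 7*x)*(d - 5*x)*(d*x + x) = d^3*x - 12*d^2*x^2 + d^2*x + 35*d*x^3 - 12*d*x^2 + 35*x^3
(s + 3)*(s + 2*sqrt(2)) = s^2 + 2*sqrt(2)*s + 3*s + 6*sqrt(2)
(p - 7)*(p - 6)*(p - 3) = p^3 - 16*p^2 + 81*p - 126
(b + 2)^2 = b^2 + 4*b + 4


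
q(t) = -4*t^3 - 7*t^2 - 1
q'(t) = -12*t^2 - 14*t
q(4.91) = -643.24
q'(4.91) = -358.04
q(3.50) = -258.25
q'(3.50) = -196.00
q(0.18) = -1.25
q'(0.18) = -2.91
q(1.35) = -23.60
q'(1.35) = -40.77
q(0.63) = -4.78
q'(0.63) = -13.58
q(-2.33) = 11.60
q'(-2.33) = -32.53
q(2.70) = -130.76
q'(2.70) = -125.28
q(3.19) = -202.08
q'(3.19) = -166.77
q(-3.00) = 44.00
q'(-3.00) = -66.00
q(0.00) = -1.00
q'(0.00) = 0.00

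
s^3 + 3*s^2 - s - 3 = (s - 1)*(s + 1)*(s + 3)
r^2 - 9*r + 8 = (r - 8)*(r - 1)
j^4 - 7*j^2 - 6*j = j*(j - 3)*(j + 1)*(j + 2)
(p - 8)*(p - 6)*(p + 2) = p^3 - 12*p^2 + 20*p + 96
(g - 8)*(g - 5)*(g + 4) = g^3 - 9*g^2 - 12*g + 160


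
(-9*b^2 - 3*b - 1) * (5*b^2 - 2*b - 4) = -45*b^4 + 3*b^3 + 37*b^2 + 14*b + 4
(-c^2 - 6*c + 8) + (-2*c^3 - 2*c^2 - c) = -2*c^3 - 3*c^2 - 7*c + 8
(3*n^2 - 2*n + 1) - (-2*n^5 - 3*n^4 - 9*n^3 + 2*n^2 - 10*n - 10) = 2*n^5 + 3*n^4 + 9*n^3 + n^2 + 8*n + 11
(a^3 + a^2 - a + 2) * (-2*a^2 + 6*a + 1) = -2*a^5 + 4*a^4 + 9*a^3 - 9*a^2 + 11*a + 2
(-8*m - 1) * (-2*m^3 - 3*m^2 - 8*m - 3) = 16*m^4 + 26*m^3 + 67*m^2 + 32*m + 3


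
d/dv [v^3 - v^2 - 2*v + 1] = 3*v^2 - 2*v - 2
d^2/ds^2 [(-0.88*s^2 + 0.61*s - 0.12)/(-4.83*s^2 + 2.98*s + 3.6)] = (-3.12887400000002*s^3 + 108.605448*s^2 - 74.003328*s + 42.202176)/(112.678587*s^6 - 208.560366*s^5 - 123.275124*s^4 + 284.433848*s^3 + 91.88208*s^2 - 115.8624*s - 46.656)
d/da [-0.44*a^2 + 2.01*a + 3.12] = 2.01 - 0.88*a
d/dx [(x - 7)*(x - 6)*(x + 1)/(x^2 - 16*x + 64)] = (x^3 - 24*x^2 + 163*x - 316)/(x^3 - 24*x^2 + 192*x - 512)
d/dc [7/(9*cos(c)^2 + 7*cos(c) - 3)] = 7*(18*cos(c) + 7)*sin(c)/(9*cos(c)^2 + 7*cos(c) - 3)^2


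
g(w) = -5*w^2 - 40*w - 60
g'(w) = -10*w - 40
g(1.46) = -129.06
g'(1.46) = -54.60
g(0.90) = -100.05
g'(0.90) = -49.00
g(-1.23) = -18.36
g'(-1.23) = -27.70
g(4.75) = -362.81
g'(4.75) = -87.50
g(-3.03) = 15.30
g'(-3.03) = -9.70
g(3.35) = -250.11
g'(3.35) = -73.50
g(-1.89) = -2.26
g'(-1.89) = -21.10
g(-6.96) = -23.81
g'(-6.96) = 29.60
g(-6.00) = 0.00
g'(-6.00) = 20.00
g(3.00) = -225.00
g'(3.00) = -70.00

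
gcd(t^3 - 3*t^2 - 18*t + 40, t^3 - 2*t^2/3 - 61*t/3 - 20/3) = t^2 - t - 20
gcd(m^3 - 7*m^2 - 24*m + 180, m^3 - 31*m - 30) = m^2 - m - 30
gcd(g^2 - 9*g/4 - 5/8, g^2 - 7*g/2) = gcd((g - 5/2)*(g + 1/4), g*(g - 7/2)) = 1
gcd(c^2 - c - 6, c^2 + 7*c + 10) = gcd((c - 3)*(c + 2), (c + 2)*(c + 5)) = c + 2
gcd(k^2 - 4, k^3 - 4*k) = k^2 - 4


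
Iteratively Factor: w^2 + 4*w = (w + 4)*(w)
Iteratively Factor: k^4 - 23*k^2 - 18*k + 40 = (k + 4)*(k^3 - 4*k^2 - 7*k + 10) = (k - 5)*(k + 4)*(k^2 + k - 2) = (k - 5)*(k - 1)*(k + 4)*(k + 2)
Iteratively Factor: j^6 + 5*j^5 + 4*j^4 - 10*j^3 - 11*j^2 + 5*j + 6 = (j + 1)*(j^5 + 4*j^4 - 10*j^2 - j + 6) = (j + 1)*(j + 2)*(j^4 + 2*j^3 - 4*j^2 - 2*j + 3) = (j - 1)*(j + 1)*(j + 2)*(j^3 + 3*j^2 - j - 3) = (j - 1)*(j + 1)*(j + 2)*(j + 3)*(j^2 - 1) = (j - 1)^2*(j + 1)*(j + 2)*(j + 3)*(j + 1)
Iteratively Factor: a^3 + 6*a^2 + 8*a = (a + 2)*(a^2 + 4*a) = a*(a + 2)*(a + 4)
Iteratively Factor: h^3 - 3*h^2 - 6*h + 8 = (h - 1)*(h^2 - 2*h - 8) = (h - 1)*(h + 2)*(h - 4)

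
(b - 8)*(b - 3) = b^2 - 11*b + 24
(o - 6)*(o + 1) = o^2 - 5*o - 6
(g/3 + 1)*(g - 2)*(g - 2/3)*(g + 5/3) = g^4/3 + 2*g^3/3 - 55*g^2/27 - 64*g/27 + 20/9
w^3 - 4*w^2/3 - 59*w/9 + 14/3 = (w - 3)*(w - 2/3)*(w + 7/3)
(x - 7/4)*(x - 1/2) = x^2 - 9*x/4 + 7/8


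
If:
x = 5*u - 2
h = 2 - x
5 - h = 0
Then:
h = 5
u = -1/5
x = -3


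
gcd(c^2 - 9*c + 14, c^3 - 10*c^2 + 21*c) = c - 7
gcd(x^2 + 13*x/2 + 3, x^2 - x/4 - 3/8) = x + 1/2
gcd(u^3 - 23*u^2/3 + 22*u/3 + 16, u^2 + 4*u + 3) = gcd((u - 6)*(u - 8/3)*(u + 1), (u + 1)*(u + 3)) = u + 1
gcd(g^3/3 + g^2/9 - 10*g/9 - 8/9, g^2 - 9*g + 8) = 1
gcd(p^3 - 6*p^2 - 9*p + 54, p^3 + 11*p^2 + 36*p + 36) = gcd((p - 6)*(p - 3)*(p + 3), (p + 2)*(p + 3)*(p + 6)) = p + 3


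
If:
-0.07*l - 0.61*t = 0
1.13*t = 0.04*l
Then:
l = 0.00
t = 0.00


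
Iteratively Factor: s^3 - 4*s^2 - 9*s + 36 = (s + 3)*(s^2 - 7*s + 12) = (s - 4)*(s + 3)*(s - 3)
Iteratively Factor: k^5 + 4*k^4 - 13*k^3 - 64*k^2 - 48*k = (k + 3)*(k^4 + k^3 - 16*k^2 - 16*k) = k*(k + 3)*(k^3 + k^2 - 16*k - 16) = k*(k + 3)*(k + 4)*(k^2 - 3*k - 4) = k*(k + 1)*(k + 3)*(k + 4)*(k - 4)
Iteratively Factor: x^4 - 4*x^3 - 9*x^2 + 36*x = (x - 3)*(x^3 - x^2 - 12*x) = x*(x - 3)*(x^2 - x - 12) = x*(x - 4)*(x - 3)*(x + 3)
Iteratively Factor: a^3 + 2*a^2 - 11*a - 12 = (a + 1)*(a^2 + a - 12) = (a - 3)*(a + 1)*(a + 4)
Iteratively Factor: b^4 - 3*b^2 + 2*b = (b + 2)*(b^3 - 2*b^2 + b) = (b - 1)*(b + 2)*(b^2 - b) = b*(b - 1)*(b + 2)*(b - 1)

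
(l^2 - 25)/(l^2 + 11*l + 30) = (l - 5)/(l + 6)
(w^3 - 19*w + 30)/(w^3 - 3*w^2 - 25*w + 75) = (w - 2)/(w - 5)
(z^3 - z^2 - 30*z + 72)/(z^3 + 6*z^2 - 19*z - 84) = (z^2 + 3*z - 18)/(z^2 + 10*z + 21)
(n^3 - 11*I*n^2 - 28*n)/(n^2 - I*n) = (n^2 - 11*I*n - 28)/(n - I)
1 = 1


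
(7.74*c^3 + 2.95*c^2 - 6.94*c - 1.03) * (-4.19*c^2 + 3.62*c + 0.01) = -32.4306*c^5 + 15.6583*c^4 + 39.835*c^3 - 20.7776*c^2 - 3.798*c - 0.0103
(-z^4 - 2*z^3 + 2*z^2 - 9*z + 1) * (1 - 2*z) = 2*z^5 + 3*z^4 - 6*z^3 + 20*z^2 - 11*z + 1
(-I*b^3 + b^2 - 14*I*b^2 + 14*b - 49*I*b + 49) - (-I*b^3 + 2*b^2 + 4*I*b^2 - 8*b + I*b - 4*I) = -b^2 - 18*I*b^2 + 22*b - 50*I*b + 49 + 4*I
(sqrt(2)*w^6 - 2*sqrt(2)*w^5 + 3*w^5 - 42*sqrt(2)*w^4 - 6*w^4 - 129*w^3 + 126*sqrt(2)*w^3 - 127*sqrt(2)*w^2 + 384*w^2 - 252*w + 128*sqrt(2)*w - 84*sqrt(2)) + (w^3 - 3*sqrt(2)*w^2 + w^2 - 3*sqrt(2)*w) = sqrt(2)*w^6 - 2*sqrt(2)*w^5 + 3*w^5 - 42*sqrt(2)*w^4 - 6*w^4 - 128*w^3 + 126*sqrt(2)*w^3 - 130*sqrt(2)*w^2 + 385*w^2 - 252*w + 125*sqrt(2)*w - 84*sqrt(2)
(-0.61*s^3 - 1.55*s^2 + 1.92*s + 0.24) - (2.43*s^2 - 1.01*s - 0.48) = -0.61*s^3 - 3.98*s^2 + 2.93*s + 0.72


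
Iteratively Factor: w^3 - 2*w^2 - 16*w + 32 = (w + 4)*(w^2 - 6*w + 8) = (w - 2)*(w + 4)*(w - 4)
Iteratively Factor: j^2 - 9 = (j + 3)*(j - 3)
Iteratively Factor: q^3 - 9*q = (q + 3)*(q^2 - 3*q) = (q - 3)*(q + 3)*(q)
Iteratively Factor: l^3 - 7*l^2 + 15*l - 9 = (l - 3)*(l^2 - 4*l + 3) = (l - 3)^2*(l - 1)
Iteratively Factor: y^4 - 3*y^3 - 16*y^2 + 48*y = (y - 3)*(y^3 - 16*y) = y*(y - 3)*(y^2 - 16) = y*(y - 3)*(y + 4)*(y - 4)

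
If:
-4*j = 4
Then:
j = -1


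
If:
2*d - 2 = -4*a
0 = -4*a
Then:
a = 0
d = 1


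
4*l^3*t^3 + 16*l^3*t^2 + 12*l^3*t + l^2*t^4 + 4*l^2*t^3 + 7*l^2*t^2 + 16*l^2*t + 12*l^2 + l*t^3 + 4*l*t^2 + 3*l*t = (4*l + t)*(t + 3)*(l*t + 1)*(l*t + l)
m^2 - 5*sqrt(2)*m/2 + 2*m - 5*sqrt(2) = (m + 2)*(m - 5*sqrt(2)/2)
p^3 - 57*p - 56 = (p - 8)*(p + 1)*(p + 7)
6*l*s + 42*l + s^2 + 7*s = (6*l + s)*(s + 7)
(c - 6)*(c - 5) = c^2 - 11*c + 30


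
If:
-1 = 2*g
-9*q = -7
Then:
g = -1/2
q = 7/9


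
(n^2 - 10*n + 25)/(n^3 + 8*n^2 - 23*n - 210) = (n - 5)/(n^2 + 13*n + 42)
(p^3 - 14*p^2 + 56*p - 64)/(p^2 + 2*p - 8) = (p^2 - 12*p + 32)/(p + 4)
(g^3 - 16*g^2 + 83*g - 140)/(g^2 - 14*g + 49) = (g^2 - 9*g + 20)/(g - 7)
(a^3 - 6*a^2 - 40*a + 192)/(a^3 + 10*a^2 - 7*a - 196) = (a^2 - 2*a - 48)/(a^2 + 14*a + 49)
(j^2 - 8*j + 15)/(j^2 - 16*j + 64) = (j^2 - 8*j + 15)/(j^2 - 16*j + 64)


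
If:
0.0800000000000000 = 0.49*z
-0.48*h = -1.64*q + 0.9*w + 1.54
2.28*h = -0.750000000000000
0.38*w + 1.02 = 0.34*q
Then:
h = -0.33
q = -1.24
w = -3.79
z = 0.16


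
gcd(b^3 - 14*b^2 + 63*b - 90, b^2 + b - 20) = 1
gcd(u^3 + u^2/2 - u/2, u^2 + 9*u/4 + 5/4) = u + 1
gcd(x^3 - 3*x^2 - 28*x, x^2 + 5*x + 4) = x + 4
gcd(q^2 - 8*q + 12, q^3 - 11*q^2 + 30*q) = q - 6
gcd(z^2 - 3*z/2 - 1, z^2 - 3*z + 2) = z - 2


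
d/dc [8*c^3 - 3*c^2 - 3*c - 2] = 24*c^2 - 6*c - 3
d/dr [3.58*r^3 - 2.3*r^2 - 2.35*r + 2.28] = 10.74*r^2 - 4.6*r - 2.35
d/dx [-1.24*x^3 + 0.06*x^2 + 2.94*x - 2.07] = -3.72*x^2 + 0.12*x + 2.94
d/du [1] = 0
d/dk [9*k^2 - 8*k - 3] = 18*k - 8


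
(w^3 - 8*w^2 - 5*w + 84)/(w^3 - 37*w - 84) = (w - 4)/(w + 4)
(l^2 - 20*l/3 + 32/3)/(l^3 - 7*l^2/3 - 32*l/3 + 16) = (3*l - 8)/(3*l^2 + 5*l - 12)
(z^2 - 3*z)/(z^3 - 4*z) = (z - 3)/(z^2 - 4)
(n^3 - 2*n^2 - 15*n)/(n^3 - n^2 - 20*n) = (n + 3)/(n + 4)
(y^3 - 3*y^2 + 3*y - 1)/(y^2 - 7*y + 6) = (y^2 - 2*y + 1)/(y - 6)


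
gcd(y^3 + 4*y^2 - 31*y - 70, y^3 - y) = 1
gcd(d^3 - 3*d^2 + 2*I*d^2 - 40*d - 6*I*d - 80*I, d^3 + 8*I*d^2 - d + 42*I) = 1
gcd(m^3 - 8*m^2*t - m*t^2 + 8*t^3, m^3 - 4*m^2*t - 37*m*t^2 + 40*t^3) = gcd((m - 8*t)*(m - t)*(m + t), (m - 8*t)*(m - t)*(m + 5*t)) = m^2 - 9*m*t + 8*t^2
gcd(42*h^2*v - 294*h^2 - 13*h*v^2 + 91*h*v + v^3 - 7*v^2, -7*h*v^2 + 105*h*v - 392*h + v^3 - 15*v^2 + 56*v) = -7*h*v + 49*h + v^2 - 7*v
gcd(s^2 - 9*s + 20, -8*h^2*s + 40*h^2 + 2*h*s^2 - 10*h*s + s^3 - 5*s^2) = s - 5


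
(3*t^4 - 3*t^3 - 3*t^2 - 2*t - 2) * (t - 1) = 3*t^5 - 6*t^4 + t^2 + 2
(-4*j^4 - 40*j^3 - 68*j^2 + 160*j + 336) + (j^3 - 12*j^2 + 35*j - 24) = -4*j^4 - 39*j^3 - 80*j^2 + 195*j + 312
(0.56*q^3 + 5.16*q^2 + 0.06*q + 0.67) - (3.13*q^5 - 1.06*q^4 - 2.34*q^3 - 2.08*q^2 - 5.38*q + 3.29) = -3.13*q^5 + 1.06*q^4 + 2.9*q^3 + 7.24*q^2 + 5.44*q - 2.62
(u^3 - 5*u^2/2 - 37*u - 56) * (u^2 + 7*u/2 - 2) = u^5 + u^4 - 191*u^3/4 - 361*u^2/2 - 122*u + 112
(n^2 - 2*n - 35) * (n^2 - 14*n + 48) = n^4 - 16*n^3 + 41*n^2 + 394*n - 1680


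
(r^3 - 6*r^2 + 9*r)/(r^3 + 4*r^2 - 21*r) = (r - 3)/(r + 7)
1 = 1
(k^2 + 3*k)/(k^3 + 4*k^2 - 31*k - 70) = k*(k + 3)/(k^3 + 4*k^2 - 31*k - 70)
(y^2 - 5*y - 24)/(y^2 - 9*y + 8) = (y + 3)/(y - 1)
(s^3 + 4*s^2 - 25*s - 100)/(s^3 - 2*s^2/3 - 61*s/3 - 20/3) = 3*(s + 5)/(3*s + 1)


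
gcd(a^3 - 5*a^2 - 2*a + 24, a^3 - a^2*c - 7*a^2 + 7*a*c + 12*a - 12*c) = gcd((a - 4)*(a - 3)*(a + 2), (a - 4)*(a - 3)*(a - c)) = a^2 - 7*a + 12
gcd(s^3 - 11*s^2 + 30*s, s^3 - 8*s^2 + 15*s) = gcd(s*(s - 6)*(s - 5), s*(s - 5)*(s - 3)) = s^2 - 5*s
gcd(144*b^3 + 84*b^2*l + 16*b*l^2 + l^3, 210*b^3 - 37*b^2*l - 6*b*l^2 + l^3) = 6*b + l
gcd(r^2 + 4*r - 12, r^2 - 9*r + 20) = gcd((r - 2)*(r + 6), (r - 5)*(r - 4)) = 1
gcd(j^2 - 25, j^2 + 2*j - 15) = j + 5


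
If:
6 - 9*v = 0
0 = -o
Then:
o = 0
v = 2/3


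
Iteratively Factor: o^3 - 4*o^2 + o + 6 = (o - 3)*(o^2 - o - 2) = (o - 3)*(o - 2)*(o + 1)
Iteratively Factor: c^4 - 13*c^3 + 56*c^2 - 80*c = (c - 4)*(c^3 - 9*c^2 + 20*c) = (c - 5)*(c - 4)*(c^2 - 4*c) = (c - 5)*(c - 4)^2*(c)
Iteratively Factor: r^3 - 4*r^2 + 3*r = (r - 3)*(r^2 - r) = (r - 3)*(r - 1)*(r)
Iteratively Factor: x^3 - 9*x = (x - 3)*(x^2 + 3*x) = (x - 3)*(x + 3)*(x)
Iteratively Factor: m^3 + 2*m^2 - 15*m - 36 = (m - 4)*(m^2 + 6*m + 9) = (m - 4)*(m + 3)*(m + 3)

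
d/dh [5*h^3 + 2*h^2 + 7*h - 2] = 15*h^2 + 4*h + 7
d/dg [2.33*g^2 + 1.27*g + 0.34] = 4.66*g + 1.27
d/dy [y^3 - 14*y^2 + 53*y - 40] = 3*y^2 - 28*y + 53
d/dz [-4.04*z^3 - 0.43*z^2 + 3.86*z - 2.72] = -12.12*z^2 - 0.86*z + 3.86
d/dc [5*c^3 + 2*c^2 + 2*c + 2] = 15*c^2 + 4*c + 2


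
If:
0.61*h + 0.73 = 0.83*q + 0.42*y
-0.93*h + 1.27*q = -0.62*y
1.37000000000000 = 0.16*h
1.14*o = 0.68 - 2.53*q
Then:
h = 8.56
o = 41.49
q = -18.43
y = 50.59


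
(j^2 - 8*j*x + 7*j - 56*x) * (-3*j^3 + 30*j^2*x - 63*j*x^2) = -3*j^5 + 54*j^4*x - 21*j^4 - 303*j^3*x^2 + 378*j^3*x + 504*j^2*x^3 - 2121*j^2*x^2 + 3528*j*x^3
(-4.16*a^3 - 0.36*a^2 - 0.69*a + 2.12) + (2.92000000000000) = -4.16*a^3 - 0.36*a^2 - 0.69*a + 5.04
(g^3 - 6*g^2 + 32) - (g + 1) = g^3 - 6*g^2 - g + 31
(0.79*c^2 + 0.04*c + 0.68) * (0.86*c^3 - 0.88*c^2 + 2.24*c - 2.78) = 0.6794*c^5 - 0.6608*c^4 + 2.3192*c^3 - 2.705*c^2 + 1.412*c - 1.8904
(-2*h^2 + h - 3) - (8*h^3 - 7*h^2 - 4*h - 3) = -8*h^3 + 5*h^2 + 5*h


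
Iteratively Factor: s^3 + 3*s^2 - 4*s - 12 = (s - 2)*(s^2 + 5*s + 6) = (s - 2)*(s + 2)*(s + 3)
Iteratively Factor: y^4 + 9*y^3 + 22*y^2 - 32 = (y + 4)*(y^3 + 5*y^2 + 2*y - 8) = (y + 4)^2*(y^2 + y - 2) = (y + 2)*(y + 4)^2*(y - 1)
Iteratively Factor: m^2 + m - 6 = (m + 3)*(m - 2)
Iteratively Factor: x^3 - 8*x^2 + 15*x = (x)*(x^2 - 8*x + 15) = x*(x - 5)*(x - 3)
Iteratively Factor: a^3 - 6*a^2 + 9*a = (a)*(a^2 - 6*a + 9) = a*(a - 3)*(a - 3)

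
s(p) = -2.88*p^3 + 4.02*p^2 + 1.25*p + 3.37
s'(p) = -8.64*p^2 + 8.04*p + 1.25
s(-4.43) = 327.11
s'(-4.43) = -203.93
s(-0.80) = 6.42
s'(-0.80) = -10.71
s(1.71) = 2.86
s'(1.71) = -10.27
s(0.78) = 5.42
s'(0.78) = 2.26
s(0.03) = 3.41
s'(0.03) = 1.48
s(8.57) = -1503.41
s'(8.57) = -564.41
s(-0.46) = 3.93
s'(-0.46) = -4.28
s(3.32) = -53.56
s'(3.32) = -67.29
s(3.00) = -34.46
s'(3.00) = -52.39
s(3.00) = -34.46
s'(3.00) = -52.39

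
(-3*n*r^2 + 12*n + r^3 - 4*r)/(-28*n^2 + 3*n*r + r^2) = (-3*n*r^2 + 12*n + r^3 - 4*r)/(-28*n^2 + 3*n*r + r^2)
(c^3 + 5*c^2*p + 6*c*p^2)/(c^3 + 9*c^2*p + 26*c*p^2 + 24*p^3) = c/(c + 4*p)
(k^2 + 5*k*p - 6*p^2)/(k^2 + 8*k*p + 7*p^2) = (k^2 + 5*k*p - 6*p^2)/(k^2 + 8*k*p + 7*p^2)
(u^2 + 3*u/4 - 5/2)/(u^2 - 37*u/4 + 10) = (u + 2)/(u - 8)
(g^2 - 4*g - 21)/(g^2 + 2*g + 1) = (g^2 - 4*g - 21)/(g^2 + 2*g + 1)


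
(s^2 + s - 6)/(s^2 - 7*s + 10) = (s + 3)/(s - 5)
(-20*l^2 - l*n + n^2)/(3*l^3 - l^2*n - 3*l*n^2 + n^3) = (-20*l^2 - l*n + n^2)/(3*l^3 - l^2*n - 3*l*n^2 + n^3)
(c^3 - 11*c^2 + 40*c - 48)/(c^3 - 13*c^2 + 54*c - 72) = (c - 4)/(c - 6)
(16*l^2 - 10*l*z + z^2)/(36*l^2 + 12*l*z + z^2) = (16*l^2 - 10*l*z + z^2)/(36*l^2 + 12*l*z + z^2)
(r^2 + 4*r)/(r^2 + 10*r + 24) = r/(r + 6)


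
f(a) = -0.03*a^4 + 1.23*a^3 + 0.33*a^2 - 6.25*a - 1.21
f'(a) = -0.12*a^3 + 3.69*a^2 + 0.66*a - 6.25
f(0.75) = -5.20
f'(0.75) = -3.73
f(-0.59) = 2.34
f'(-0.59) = -5.33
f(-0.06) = -0.83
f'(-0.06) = -6.28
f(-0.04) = -0.96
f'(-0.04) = -6.27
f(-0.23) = 0.23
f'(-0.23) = -6.21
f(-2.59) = -5.53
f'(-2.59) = 18.88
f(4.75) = 93.10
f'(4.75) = 67.28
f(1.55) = -5.70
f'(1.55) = 3.19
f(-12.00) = -2626.21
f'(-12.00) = 724.55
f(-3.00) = -15.13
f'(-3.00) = 28.22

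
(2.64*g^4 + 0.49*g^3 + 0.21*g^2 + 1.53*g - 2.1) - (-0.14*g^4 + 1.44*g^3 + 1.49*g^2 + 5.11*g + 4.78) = 2.78*g^4 - 0.95*g^3 - 1.28*g^2 - 3.58*g - 6.88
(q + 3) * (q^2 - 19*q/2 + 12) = q^3 - 13*q^2/2 - 33*q/2 + 36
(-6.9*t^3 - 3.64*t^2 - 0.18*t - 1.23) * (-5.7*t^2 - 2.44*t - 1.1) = 39.33*t^5 + 37.584*t^4 + 17.4976*t^3 + 11.4542*t^2 + 3.1992*t + 1.353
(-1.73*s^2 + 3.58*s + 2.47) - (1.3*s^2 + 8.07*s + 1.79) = -3.03*s^2 - 4.49*s + 0.68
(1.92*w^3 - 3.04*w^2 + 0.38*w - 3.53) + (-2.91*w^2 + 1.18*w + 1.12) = 1.92*w^3 - 5.95*w^2 + 1.56*w - 2.41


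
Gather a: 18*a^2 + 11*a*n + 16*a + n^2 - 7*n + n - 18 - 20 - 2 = 18*a^2 + a*(11*n + 16) + n^2 - 6*n - 40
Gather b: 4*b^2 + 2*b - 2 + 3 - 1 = 4*b^2 + 2*b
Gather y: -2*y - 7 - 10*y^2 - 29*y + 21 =-10*y^2 - 31*y + 14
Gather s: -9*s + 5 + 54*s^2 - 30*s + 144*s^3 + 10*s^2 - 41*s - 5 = 144*s^3 + 64*s^2 - 80*s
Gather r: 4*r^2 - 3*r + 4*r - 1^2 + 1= 4*r^2 + r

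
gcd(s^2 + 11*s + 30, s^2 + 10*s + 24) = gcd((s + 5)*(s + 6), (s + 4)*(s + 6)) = s + 6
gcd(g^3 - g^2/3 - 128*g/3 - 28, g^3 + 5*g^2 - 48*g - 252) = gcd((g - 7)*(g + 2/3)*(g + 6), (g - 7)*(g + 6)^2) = g^2 - g - 42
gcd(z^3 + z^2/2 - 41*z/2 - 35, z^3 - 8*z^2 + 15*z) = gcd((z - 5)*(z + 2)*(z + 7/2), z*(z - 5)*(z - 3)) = z - 5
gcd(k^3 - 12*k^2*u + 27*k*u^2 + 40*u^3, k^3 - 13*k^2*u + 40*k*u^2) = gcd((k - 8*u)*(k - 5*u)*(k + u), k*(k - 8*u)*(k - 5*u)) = k^2 - 13*k*u + 40*u^2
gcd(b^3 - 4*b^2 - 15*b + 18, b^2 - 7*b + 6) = b^2 - 7*b + 6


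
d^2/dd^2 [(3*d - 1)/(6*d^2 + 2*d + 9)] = 4*(-27*d*(6*d^2 + 2*d + 9) + 2*(3*d - 1)*(6*d + 1)^2)/(6*d^2 + 2*d + 9)^3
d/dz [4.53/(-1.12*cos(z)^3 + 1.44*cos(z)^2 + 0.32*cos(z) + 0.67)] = (-15.2208*cos(z)^2 + 13.0464*cos(z) + 1.4496)*sin(z)/(-1.12*cos(z)^3 + 1.44*cos(z)^2 + 0.32*cos(z) + 0.67)^2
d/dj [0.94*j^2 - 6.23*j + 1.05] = 1.88*j - 6.23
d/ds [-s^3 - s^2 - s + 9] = -3*s^2 - 2*s - 1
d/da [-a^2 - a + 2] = -2*a - 1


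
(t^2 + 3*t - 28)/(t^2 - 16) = (t + 7)/(t + 4)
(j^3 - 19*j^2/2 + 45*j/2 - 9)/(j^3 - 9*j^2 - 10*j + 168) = (2*j^2 - 7*j + 3)/(2*(j^2 - 3*j - 28))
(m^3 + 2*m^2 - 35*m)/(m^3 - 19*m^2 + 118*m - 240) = m*(m + 7)/(m^2 - 14*m + 48)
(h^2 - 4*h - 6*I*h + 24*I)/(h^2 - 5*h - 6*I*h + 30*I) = (h - 4)/(h - 5)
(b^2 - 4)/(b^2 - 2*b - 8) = (b - 2)/(b - 4)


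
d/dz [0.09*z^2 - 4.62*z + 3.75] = 0.18*z - 4.62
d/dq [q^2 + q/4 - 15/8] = 2*q + 1/4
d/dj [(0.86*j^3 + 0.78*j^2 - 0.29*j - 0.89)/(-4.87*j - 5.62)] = (-8.3764*j^3 - 18.2982*j^2 - 8.7672*j - 2.7045)/(23.7169*j^2 + 54.7388*j + 31.5844)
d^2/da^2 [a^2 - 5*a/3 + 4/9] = 2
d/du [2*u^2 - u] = 4*u - 1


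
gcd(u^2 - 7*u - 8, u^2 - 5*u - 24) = u - 8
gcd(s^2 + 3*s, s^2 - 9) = s + 3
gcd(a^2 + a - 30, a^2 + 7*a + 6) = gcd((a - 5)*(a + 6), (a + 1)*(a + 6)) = a + 6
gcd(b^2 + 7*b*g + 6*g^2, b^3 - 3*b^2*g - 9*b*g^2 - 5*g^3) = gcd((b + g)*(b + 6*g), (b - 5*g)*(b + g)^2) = b + g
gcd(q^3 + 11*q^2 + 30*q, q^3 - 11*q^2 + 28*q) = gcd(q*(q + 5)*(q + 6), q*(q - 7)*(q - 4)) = q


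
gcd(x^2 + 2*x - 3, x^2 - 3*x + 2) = x - 1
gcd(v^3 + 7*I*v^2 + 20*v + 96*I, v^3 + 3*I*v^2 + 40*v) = v + 8*I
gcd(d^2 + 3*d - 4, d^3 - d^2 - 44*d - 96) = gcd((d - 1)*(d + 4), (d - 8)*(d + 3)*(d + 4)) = d + 4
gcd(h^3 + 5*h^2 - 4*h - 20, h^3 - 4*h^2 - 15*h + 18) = 1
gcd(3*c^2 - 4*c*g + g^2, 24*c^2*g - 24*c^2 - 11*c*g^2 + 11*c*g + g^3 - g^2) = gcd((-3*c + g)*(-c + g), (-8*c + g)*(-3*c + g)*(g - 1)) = 3*c - g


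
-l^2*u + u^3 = u*(-l + u)*(l + u)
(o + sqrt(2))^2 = o^2 + 2*sqrt(2)*o + 2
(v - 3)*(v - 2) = v^2 - 5*v + 6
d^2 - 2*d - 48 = (d - 8)*(d + 6)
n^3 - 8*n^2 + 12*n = n*(n - 6)*(n - 2)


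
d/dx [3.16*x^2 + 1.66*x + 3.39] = 6.32*x + 1.66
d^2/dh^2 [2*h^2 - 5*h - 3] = 4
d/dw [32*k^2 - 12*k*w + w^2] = -12*k + 2*w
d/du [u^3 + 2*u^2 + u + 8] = 3*u^2 + 4*u + 1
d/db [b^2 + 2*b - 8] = 2*b + 2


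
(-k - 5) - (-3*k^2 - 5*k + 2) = 3*k^2 + 4*k - 7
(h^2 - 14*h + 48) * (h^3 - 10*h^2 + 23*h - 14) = h^5 - 24*h^4 + 211*h^3 - 816*h^2 + 1300*h - 672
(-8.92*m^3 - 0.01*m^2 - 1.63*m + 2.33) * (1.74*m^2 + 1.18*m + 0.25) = -15.5208*m^5 - 10.543*m^4 - 5.078*m^3 + 2.1283*m^2 + 2.3419*m + 0.5825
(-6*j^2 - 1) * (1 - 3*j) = 18*j^3 - 6*j^2 + 3*j - 1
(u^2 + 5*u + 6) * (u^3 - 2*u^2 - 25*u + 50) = u^5 + 3*u^4 - 29*u^3 - 87*u^2 + 100*u + 300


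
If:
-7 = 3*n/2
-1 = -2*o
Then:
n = -14/3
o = 1/2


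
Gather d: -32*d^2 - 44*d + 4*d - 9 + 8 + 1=-32*d^2 - 40*d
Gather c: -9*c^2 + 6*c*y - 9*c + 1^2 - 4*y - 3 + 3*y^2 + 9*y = -9*c^2 + c*(6*y - 9) + 3*y^2 + 5*y - 2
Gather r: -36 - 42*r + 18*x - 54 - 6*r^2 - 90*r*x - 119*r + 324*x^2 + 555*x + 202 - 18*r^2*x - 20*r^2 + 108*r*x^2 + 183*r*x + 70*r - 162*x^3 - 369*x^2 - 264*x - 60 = r^2*(-18*x - 26) + r*(108*x^2 + 93*x - 91) - 162*x^3 - 45*x^2 + 309*x + 52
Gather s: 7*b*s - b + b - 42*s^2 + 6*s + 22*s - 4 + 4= -42*s^2 + s*(7*b + 28)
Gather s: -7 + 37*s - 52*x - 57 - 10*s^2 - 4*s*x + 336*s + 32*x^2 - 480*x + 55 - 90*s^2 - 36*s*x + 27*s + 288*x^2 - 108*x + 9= -100*s^2 + s*(400 - 40*x) + 320*x^2 - 640*x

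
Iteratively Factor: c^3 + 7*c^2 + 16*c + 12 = (c + 3)*(c^2 + 4*c + 4) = (c + 2)*(c + 3)*(c + 2)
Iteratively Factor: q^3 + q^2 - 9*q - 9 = (q - 3)*(q^2 + 4*q + 3) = (q - 3)*(q + 1)*(q + 3)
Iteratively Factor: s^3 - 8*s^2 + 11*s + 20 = (s - 5)*(s^2 - 3*s - 4) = (s - 5)*(s - 4)*(s + 1)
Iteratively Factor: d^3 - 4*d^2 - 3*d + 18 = (d - 3)*(d^2 - d - 6) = (d - 3)*(d + 2)*(d - 3)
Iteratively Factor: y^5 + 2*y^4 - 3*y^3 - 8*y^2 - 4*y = (y + 2)*(y^4 - 3*y^2 - 2*y) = y*(y + 2)*(y^3 - 3*y - 2) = y*(y + 1)*(y + 2)*(y^2 - y - 2) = y*(y - 2)*(y + 1)*(y + 2)*(y + 1)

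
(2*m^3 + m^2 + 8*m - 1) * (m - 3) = 2*m^4 - 5*m^3 + 5*m^2 - 25*m + 3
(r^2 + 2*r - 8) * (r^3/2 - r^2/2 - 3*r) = r^5/2 + r^4/2 - 8*r^3 - 2*r^2 + 24*r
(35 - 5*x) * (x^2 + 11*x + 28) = -5*x^3 - 20*x^2 + 245*x + 980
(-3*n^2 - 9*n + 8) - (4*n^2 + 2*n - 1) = -7*n^2 - 11*n + 9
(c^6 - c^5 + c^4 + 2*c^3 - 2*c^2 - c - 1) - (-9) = c^6 - c^5 + c^4 + 2*c^3 - 2*c^2 - c + 8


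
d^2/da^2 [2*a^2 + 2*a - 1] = 4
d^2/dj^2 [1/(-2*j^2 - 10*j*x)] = (j*(j + 5*x) - (2*j + 5*x)^2)/(j^3*(j + 5*x)^3)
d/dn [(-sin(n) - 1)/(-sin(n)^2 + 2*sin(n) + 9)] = (-2*sin(n) + cos(n)^2 - 8)*cos(n)/(2*sin(n) + cos(n)^2 + 8)^2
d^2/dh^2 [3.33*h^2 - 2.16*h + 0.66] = 6.66000000000000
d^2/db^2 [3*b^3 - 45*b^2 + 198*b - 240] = 18*b - 90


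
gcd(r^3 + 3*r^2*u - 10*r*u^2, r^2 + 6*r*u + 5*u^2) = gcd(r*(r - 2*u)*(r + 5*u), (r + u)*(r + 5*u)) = r + 5*u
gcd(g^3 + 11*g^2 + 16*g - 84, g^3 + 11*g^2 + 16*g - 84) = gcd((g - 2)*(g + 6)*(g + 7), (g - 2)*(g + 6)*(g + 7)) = g^3 + 11*g^2 + 16*g - 84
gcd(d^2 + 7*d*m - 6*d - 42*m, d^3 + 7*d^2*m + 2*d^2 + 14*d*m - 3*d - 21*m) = d + 7*m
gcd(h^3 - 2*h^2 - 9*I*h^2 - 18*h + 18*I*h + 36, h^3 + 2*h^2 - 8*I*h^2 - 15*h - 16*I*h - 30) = h - 3*I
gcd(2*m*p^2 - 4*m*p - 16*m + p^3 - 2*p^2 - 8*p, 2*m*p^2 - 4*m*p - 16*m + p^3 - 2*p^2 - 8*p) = 2*m*p^2 - 4*m*p - 16*m + p^3 - 2*p^2 - 8*p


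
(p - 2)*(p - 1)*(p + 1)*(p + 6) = p^4 + 4*p^3 - 13*p^2 - 4*p + 12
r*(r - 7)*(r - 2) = r^3 - 9*r^2 + 14*r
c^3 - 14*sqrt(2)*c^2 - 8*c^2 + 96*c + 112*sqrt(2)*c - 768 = (c - 8)*(c - 8*sqrt(2))*(c - 6*sqrt(2))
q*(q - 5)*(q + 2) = q^3 - 3*q^2 - 10*q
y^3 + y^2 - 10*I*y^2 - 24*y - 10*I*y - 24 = (y + 1)*(y - 6*I)*(y - 4*I)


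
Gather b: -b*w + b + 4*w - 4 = b*(1 - w) + 4*w - 4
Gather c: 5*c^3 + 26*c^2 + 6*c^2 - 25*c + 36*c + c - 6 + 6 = 5*c^3 + 32*c^2 + 12*c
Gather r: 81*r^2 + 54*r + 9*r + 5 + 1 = 81*r^2 + 63*r + 6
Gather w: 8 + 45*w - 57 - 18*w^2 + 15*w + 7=-18*w^2 + 60*w - 42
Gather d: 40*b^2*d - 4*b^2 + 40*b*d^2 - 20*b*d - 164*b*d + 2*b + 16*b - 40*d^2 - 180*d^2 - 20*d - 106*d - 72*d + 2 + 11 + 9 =-4*b^2 + 18*b + d^2*(40*b - 220) + d*(40*b^2 - 184*b - 198) + 22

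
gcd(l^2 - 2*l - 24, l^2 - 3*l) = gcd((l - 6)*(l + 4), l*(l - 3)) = 1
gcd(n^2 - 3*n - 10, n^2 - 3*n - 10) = n^2 - 3*n - 10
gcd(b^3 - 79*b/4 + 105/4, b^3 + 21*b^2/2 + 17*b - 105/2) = b^2 + 7*b/2 - 15/2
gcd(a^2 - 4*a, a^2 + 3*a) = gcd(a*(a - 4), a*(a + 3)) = a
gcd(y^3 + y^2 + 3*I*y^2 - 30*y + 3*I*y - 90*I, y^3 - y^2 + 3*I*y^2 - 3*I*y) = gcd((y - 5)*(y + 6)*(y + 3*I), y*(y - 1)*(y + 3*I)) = y + 3*I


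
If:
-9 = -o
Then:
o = 9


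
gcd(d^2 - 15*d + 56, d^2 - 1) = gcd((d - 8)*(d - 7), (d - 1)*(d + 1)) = 1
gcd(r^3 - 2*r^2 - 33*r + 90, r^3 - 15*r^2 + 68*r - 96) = r - 3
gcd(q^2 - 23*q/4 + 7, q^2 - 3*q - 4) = q - 4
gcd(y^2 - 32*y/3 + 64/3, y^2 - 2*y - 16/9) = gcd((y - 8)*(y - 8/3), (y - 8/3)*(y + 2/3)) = y - 8/3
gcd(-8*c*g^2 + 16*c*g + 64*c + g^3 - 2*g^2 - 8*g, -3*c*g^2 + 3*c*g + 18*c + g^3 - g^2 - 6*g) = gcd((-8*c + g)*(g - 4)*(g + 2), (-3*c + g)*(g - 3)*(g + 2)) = g + 2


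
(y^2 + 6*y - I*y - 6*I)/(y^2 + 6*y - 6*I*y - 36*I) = (y - I)/(y - 6*I)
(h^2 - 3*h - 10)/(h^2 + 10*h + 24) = (h^2 - 3*h - 10)/(h^2 + 10*h + 24)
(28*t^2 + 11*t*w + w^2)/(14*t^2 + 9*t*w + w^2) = (4*t + w)/(2*t + w)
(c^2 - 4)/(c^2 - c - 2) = (c + 2)/(c + 1)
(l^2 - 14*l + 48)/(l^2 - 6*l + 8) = (l^2 - 14*l + 48)/(l^2 - 6*l + 8)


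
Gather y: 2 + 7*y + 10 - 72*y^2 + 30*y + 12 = -72*y^2 + 37*y + 24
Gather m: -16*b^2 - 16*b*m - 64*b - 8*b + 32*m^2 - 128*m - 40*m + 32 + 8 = -16*b^2 - 72*b + 32*m^2 + m*(-16*b - 168) + 40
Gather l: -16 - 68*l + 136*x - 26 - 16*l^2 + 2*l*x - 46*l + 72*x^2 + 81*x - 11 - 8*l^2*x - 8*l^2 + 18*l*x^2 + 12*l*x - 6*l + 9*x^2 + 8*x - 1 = l^2*(-8*x - 24) + l*(18*x^2 + 14*x - 120) + 81*x^2 + 225*x - 54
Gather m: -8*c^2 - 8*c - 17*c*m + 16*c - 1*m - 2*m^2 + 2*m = -8*c^2 + 8*c - 2*m^2 + m*(1 - 17*c)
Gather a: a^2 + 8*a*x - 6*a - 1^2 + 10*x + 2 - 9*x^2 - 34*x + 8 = a^2 + a*(8*x - 6) - 9*x^2 - 24*x + 9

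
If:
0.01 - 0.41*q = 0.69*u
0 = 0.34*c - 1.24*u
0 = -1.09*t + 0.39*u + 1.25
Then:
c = 3.64705882352941*u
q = 0.024390243902439 - 1.68292682926829*u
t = 0.357798165137615*u + 1.14678899082569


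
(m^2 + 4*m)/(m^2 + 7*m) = (m + 4)/(m + 7)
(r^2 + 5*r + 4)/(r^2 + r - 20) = (r^2 + 5*r + 4)/(r^2 + r - 20)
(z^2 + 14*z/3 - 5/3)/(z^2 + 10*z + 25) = (z - 1/3)/(z + 5)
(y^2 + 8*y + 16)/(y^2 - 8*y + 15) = (y^2 + 8*y + 16)/(y^2 - 8*y + 15)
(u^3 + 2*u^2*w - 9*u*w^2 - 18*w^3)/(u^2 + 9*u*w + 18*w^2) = (u^2 - u*w - 6*w^2)/(u + 6*w)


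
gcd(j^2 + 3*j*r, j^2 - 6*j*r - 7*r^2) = 1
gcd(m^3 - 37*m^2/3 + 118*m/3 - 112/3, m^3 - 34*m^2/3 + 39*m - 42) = m - 7/3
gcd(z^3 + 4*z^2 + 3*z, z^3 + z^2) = z^2 + z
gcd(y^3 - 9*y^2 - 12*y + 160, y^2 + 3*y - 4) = y + 4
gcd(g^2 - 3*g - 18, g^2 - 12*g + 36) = g - 6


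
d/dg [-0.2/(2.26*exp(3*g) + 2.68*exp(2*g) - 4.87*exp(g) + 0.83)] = (1.356*exp(2*g) + 1.072*exp(g) - 0.974)*exp(g)/(2.26*exp(3*g) + 2.68*exp(2*g) - 4.87*exp(g) + 0.83)^2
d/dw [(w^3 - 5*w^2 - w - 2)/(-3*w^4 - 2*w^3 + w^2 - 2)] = (-2*w*(6*w^2 + 3*w - 1)*(-w^3 + 5*w^2 + w + 2) + (-3*w^2 + 10*w + 1)*(3*w^4 + 2*w^3 - w^2 + 2))/(3*w^4 + 2*w^3 - w^2 + 2)^2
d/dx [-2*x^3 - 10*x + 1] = -6*x^2 - 10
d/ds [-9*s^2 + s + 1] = 1 - 18*s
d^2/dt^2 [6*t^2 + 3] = 12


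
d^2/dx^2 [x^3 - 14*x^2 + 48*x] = 6*x - 28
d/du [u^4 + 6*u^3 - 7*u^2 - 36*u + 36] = 4*u^3 + 18*u^2 - 14*u - 36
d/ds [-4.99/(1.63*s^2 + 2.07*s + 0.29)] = (16.2674*s + 10.3293)/(1.63*s^2 + 2.07*s + 0.29)^2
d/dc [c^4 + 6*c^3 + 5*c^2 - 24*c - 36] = 4*c^3 + 18*c^2 + 10*c - 24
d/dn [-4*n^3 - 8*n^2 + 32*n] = -12*n^2 - 16*n + 32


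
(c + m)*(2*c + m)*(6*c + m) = 12*c^3 + 20*c^2*m + 9*c*m^2 + m^3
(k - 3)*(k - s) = k^2 - k*s - 3*k + 3*s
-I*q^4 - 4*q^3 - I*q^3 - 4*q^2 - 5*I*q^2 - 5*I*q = q*(q - 5*I)*(q + I)*(-I*q - I)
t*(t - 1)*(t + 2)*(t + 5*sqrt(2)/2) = t^4 + t^3 + 5*sqrt(2)*t^3/2 - 2*t^2 + 5*sqrt(2)*t^2/2 - 5*sqrt(2)*t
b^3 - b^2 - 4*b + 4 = (b - 2)*(b - 1)*(b + 2)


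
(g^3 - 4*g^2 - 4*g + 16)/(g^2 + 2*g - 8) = (g^2 - 2*g - 8)/(g + 4)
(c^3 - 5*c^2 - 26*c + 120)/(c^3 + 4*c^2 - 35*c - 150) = (c - 4)/(c + 5)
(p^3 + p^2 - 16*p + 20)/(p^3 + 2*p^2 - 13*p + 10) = (p - 2)/(p - 1)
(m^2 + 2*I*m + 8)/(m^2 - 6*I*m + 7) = (m^2 + 2*I*m + 8)/(m^2 - 6*I*m + 7)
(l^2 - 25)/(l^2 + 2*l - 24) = (l^2 - 25)/(l^2 + 2*l - 24)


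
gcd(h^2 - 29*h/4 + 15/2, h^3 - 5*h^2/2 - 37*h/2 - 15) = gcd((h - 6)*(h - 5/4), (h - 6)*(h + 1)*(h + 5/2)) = h - 6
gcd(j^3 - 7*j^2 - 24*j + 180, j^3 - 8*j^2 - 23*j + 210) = j^2 - j - 30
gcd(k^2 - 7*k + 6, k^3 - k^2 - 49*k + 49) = k - 1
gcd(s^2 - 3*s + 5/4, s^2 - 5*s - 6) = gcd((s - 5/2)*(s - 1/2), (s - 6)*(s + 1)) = 1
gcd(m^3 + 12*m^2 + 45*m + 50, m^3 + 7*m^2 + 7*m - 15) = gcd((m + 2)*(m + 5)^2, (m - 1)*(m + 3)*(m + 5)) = m + 5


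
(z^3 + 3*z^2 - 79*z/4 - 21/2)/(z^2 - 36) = (z^2 - 3*z - 7/4)/(z - 6)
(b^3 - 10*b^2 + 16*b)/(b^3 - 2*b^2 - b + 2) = b*(b - 8)/(b^2 - 1)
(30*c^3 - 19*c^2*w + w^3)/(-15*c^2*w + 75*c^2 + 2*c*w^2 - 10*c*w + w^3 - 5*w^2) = (-2*c + w)/(w - 5)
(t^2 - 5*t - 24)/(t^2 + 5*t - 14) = (t^2 - 5*t - 24)/(t^2 + 5*t - 14)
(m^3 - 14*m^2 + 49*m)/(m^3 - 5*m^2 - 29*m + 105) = m*(m - 7)/(m^2 + 2*m - 15)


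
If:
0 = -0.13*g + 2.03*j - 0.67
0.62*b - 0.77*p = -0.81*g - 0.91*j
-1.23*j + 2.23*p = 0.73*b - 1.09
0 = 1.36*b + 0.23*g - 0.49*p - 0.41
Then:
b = 0.36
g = -0.79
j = 0.28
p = -0.22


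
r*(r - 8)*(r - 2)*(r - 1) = r^4 - 11*r^3 + 26*r^2 - 16*r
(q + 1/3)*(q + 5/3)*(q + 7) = q^3 + 9*q^2 + 131*q/9 + 35/9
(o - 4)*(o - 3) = o^2 - 7*o + 12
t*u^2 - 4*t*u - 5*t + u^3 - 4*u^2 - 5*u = (t + u)*(u - 5)*(u + 1)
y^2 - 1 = (y - 1)*(y + 1)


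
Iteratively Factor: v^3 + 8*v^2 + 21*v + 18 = (v + 2)*(v^2 + 6*v + 9) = (v + 2)*(v + 3)*(v + 3)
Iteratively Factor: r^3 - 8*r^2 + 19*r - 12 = (r - 1)*(r^2 - 7*r + 12) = (r - 3)*(r - 1)*(r - 4)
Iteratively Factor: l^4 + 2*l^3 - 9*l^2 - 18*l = (l)*(l^3 + 2*l^2 - 9*l - 18) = l*(l + 3)*(l^2 - l - 6) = l*(l + 2)*(l + 3)*(l - 3)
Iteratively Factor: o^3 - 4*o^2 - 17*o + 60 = (o - 3)*(o^2 - o - 20) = (o - 3)*(o + 4)*(o - 5)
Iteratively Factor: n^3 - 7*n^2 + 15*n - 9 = (n - 3)*(n^2 - 4*n + 3) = (n - 3)*(n - 1)*(n - 3)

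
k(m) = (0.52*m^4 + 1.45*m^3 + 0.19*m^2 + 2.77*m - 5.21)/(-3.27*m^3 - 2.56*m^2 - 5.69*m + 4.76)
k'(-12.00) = -0.16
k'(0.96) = -1.87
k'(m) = (9.81*m^2 + 5.12*m + 5.69)*(0.52*m^4 + 1.45*m^3 + 0.19*m^2 + 2.77*m - 5.21)/(-3.27*m^3 - 2.56*m^2 - 5.69*m + 4.76)^2 + (2.08*m^3 + 4.35*m^2 + 0.38*m + 2.77)/(-3.27*m^3 - 2.56*m^2 - 5.69*m + 4.76) = (-1.7004*m^6 - 2.6624*m^5 - 11.9671*m^4 + 11.5156*m^3 - 24.394*m^2 - 24.8664*m - 16.4597)/(10.6929*m^6 + 16.7424*m^5 + 43.7662*m^4 - 1.99759999999999*m^3 + 8.0049*m^2 - 54.1688*m + 22.6576)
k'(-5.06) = -0.19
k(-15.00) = 2.03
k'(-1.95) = -0.37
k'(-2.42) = -0.32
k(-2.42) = -0.27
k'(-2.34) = -0.33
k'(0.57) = -6016.84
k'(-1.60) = -0.39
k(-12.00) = 1.54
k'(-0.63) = -0.23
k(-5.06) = 0.35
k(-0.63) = -0.88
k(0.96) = 0.11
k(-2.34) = -0.30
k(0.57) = -40.89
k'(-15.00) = -0.16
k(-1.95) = -0.43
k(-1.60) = -0.56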